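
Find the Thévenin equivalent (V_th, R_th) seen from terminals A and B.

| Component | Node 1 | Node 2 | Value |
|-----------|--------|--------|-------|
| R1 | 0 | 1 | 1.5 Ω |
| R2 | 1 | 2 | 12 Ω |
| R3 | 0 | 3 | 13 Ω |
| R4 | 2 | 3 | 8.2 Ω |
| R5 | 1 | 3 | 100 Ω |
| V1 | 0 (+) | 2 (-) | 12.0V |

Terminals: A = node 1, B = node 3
Step 1 — V_th is the open-circuit voltage V_A - V_B (nothing connected across the terminals).
Nodal analysis, taking node 2 as the 0 V reference.
Source V1 fixes V_0 = 12 V.
KCL at each unknown node (sum of currents leaving = 0; resistances in Ω):
  Node 1: (V_1 - 12)/1.5 + (V_1 - 0)/12 + (V_1 - V_3)/100 = 0
  Node 3: (V_3 - 12)/13 + (V_3 - 0)/8.2 + (V_3 - V_1)/100 = 0
Collecting terms (coefficients in siemens):
  0.76·V_1 - 0.01·V_3 = 8
  0.2089·V_3 - 0.01·V_1 = 0.9231
Determinant D = (0.76)(0.2089) - (-0.01)(-0.01) = 0.1586
V_1 = [(8)(0.2089) - (-0.01)(0.9231)]/D = 10.59 V
V_3 = [(0.76)(0.9231) - (8)(-0.01)]/D = 4.926 V
V_th = V_1 - V_3 = 10.59 - 4.926 = 5.665 V
Step 2 — R_th: zero the source — replace V1 by a short circuit (node 2 merges into node 0) — and find the resistance seen between A (node 1) and B (node 3).
Reduce the network between node 1 (A) and node 3 (B) by series/parallel combination:
  Rp1 = R1 ‖ R2 (parallel, both between nodes 0 and 1) = 1/(1/1.5 + 1/12) = 1.333 Ω
  Rp2 = R3 ‖ R4 (parallel, both between nodes 0 and 3) = 1/(1/13 + 1/8.2) = 5.028 Ω
  Rs1 = Rp1 + Rp2 (series, joined only at node 0) = 1.333 + 5.028 = 6.362 Ω
  Rp3 = R5 ‖ Rs1 (parallel, both between nodes 1 and 3) = 1/(1/100 + 1/6.362) = 5.981 Ω
R_th = 5.981 Ω

Final answer: V_th = 5.665 V, R_th = 5.981 Ω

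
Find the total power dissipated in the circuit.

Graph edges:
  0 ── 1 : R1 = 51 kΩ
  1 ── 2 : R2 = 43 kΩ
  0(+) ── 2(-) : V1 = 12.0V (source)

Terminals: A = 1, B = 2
Nodal analysis, taking node 2 as the 0 V reference.
Source V1 fixes V_0 = 12 V.
KCL at each unknown node (sum of currents leaving = 0; resistances in Ω):
  Node 1: (V_1 - 12)/51000 + (V_1 - 0)/43000 = 0
Collecting terms: 0.00004286 × V_1 = 0.0002353  =>  V_1 = 5.489 V
Power in each resistor, P = (ΔV)²/R:
  P_R1 = (12 - 5.489)²/51000 = 0.0008311 W
  P_R2 = (5.489 - 0)²/43000 = 0.0007008 W
P_total = P_R1 + P_R2 = 0.001532 W

Final answer: 0.001532 W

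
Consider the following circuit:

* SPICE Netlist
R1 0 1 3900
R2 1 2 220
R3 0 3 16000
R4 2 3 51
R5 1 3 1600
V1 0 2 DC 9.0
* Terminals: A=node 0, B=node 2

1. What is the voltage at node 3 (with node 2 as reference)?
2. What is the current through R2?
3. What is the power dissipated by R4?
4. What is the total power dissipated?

Nodal analysis, taking node 2 as the 0 V reference.
Source V1 fixes V_0 = 9 V.
KCL at each unknown node (sum of currents leaving = 0; resistances in Ω):
  Node 1: (V_1 - 9)/3900 + (V_1 - 0)/220 + (V_1 - V_3)/1600 = 0
  Node 3: (V_3 - 9)/16000 + (V_3 - 0)/51 + (V_3 - V_1)/1600 = 0
Collecting terms (coefficients in siemens):
  0.005427·V_1 - 0.000625·V_3 = 0.002308
  0.0203·V_3 - 0.000625·V_1 = 0.0005625
Determinant D = (0.005427)(0.0203) - (-0.000625)(-0.000625) = 0.0001097
V_1 = [(0.002308)(0.0203) - (-0.000625)(0.0005625)]/D = 0.43 V
V_3 = [(0.005427)(0.0005625) - (0.002308)(-0.000625)]/D = 0.04096 V
Part 1:
  Read off the nodal solution: V_3 = 0.04096 V
Part 2:
  I_R2 = (V_1 - V_2)/R2 = (0.43 - 0)/220 = 0.001954 A
  Magnitude: I_R2 = 0.001954 A
Part 3:
  I_R4 = (V_2 - V_3)/R4 = (0 - 0.04096)/51 = -0.0008031 A
  P_R4 = I_R4² × R4 = (-0.0008031)² × 51 = 0.00003289 W
Part 4:
  Power in each resistor, P = (ΔV)²/R:
    P_R1 = (9 - 0.43)²/3900 = 0.01883 W
    P_R2 = (0.43 - 0)²/220 = 0.0008403 W
    P_R3 = (9 - 0.04096)²/16000 = 0.005017 W
    P_R4 = (0 - 0.04096)²/51 = 0.00003289 W
    P_R5 = (0.43 - 0.04096)²/1600 = 0.00009457 W
  P_total = P_R1 + P_R2 + P_R3 + P_R4 + P_R5 = 0.02482 W

Final answers:
1. V_3 = 0.04096 V
2. I_R2 = 0.001954 A
3. P_R4 = 3.289e-05 W
4. P_total = 0.02482 W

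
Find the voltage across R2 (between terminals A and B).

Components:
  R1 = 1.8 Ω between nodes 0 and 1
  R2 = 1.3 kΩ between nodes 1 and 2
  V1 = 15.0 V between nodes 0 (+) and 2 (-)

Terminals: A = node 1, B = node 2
R1 and R2 are in series across V1 (node 0 → node 1 → node 2), and the output A–B is taken across R2, so this is a voltage divider.
Series current: I = V1/(R1 + R2) = 15/(1.8 + 1300) = 15/1302 = 0.01152 A
V_R2 = I × R2 = V1 × R2/(R1 + R2) = 15 × 1300/1302 = 14.98 V

Final answer: 14.98 V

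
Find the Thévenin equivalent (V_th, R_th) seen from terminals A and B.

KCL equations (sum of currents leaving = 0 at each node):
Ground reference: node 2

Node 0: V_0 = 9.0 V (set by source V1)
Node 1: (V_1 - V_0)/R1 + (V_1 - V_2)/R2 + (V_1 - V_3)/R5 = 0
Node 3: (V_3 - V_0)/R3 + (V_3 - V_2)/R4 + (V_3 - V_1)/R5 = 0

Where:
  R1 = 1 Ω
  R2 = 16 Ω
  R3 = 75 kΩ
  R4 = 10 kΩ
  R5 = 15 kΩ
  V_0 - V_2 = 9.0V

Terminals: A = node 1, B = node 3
Step 1 — V_th is the open-circuit voltage V_A - V_B (nothing connected across the terminals).
Nodal analysis, taking node 2 as the 0 V reference.
Source V1 fixes V_0 = 9 V.
KCL at each unknown node (sum of currents leaving = 0; resistances in Ω):
  Node 1: (V_1 - 9)/1 + (V_1 - 0)/16 + (V_1 - V_3)/15000 = 0
  Node 3: (V_3 - 9)/75000 + (V_3 - 0)/10000 + (V_3 - V_1)/15000 = 0
Collecting terms (coefficients in siemens):
  1.063·V_1 - 0.00006667·V_3 = 9
  0.00018·V_3 - 0.00006667·V_1 = 0.00012
Determinant D = (1.063)(0.00018) - (-0.00006667)(-0.00006667) = 0.0001913
V_1 = [(9)(0.00018) - (-0.00006667)(0.00012)]/D = 8.47 V
V_3 = [(1.063)(0.00012) - (9)(-0.00006667)]/D = 3.804 V
V_th = V_1 - V_3 = 8.47 - 3.804 = 4.666 V
Step 2 — R_th: zero the source — replace V1 by a short circuit (node 2 merges into node 0) — and find the resistance seen between A (node 1) and B (node 3).
Reduce the network between node 1 (A) and node 3 (B) by series/parallel combination:
  Rp1 = R1 ‖ R2 (parallel, both between nodes 0 and 1) = 1/(1/1 + 1/16) = 0.9412 Ω
  Rp2 = R3 ‖ R4 (parallel, both between nodes 0 and 3) = 1/(1/75000 + 1/10000) = 8824 Ω
  Rs1 = Rp1 + Rp2 (series, joined only at node 0) = 0.9412 + 8824 = 8824 Ω
  Rp3 = R5 ‖ Rs1 (parallel, both between nodes 1 and 3) = 1/(1/15000 + 1/8824) = 5556 Ω
R_th = 5.556 kΩ

Final answer: V_th = 4.666 V, R_th = 5.556 kΩ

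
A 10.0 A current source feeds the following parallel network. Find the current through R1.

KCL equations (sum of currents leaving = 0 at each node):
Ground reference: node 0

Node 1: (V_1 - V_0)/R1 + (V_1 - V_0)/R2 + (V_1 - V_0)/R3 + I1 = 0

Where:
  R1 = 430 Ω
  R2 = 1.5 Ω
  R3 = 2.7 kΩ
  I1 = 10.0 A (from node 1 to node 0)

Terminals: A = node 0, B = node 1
All resistors sit directly between nodes 0 and 1, so they are in parallel and share one voltage V; the full source current 10 A splits among them.
1/R_par = 1/430 + 1/1.5 + 1/2700 = 0.6694 S  =>  R_par = 1.494 Ω
V = I × R_par = 10 × 1.494 = 14.94 V
I_R1 = V/R1 = 14.94/430 = 0.03474 A

Final answer: 0.03474 A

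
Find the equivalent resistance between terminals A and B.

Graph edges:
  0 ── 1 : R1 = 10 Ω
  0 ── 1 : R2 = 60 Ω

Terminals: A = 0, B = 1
Reduce the network between node 0 (A) and node 1 (B) by series/parallel combination:
  Rp1 = R1 ‖ R2 (parallel, both between nodes 0 and 1) = 1/(1/10 + 1/60) = 8.571 Ω
R_eq = 8.571 Ω

Final answer: 8.571 Ω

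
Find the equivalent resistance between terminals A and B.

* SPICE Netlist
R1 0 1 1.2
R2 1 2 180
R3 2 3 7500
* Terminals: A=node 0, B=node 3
Reduce the network between node 0 (A) and node 3 (B) by series/parallel combination:
  Rs1 = R1 + R2 (series, joined only at node 1) = 1.2 + 180 = 181.2 Ω
  Rs2 = R3 + Rs1 (series, joined only at node 2) = 7500 + 181.2 = 7681 Ω
R_eq = 7.681 kΩ

Final answer: 7.681 kΩ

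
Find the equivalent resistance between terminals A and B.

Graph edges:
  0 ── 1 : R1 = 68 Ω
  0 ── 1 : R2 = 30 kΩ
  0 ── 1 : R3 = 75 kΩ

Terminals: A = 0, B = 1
Reduce the network between node 0 (A) and node 1 (B) by series/parallel combination:
  Rp1 = R1 ‖ R2 ‖ R3 (parallel, all between nodes 0 and 1) = 1/(1/68 + 1/30000 + 1/75000) = 67.78 Ω
R_eq = 67.78 Ω

Final answer: 67.78 Ω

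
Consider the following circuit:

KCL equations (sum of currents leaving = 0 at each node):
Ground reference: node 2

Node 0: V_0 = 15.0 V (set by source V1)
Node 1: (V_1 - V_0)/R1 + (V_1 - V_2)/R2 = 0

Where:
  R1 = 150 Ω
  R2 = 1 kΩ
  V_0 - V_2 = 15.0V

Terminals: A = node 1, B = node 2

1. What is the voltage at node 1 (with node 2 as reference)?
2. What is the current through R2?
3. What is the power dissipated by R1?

Nodal analysis, taking node 2 as the 0 V reference.
Source V1 fixes V_0 = 15 V.
KCL at each unknown node (sum of currents leaving = 0; resistances in Ω):
  Node 1: (V_1 - 15)/150 + (V_1 - 0)/1000 = 0
Collecting terms: 0.007667 × V_1 = 0.1  =>  V_1 = 13.04 V
Part 1:
  Read off the nodal solution: V_1 = 13.04 V
Part 2:
  I_R2 = (V_1 - V_2)/R2 = (13.04 - 0)/1000 = 0.01304 A
  Magnitude: I_R2 = 0.01304 A
Part 3:
  I_R1 = (V_0 - V_1)/R1 = (15 - 13.04)/150 = 0.01304 A
  P_R1 = I_R1² × R1 = (0.01304)² × 150 = 0.02552 W

Final answers:
1. V_1 = 13.04 V
2. I_R2 = 0.01304 A
3. P_R1 = 0.02552 W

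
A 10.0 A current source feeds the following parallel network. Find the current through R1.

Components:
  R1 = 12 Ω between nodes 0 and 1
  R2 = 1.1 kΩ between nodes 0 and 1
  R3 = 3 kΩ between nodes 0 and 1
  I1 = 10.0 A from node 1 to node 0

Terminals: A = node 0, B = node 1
All resistors sit directly between nodes 0 and 1, so they are in parallel and share one voltage V; the full source current 10 A splits among them.
1/R_par = 1/12 + 1/1100 + 1/3000 = 0.08458 S  =>  R_par = 11.82 Ω
V = I × R_par = 10 × 11.82 = 118.2 V
I_R1 = V/R1 = 118.2/12 = 9.853 A

Final answer: 9.853 A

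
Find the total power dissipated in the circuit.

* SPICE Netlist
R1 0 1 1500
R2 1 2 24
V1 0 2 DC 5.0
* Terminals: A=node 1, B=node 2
Nodal analysis, taking node 2 as the 0 V reference.
Source V1 fixes V_0 = 5 V.
KCL at each unknown node (sum of currents leaving = 0; resistances in Ω):
  Node 1: (V_1 - 5)/1500 + (V_1 - 0)/24 = 0
Collecting terms: 0.04233 × V_1 = 0.003333  =>  V_1 = 0.07874 V
Power in each resistor, P = (ΔV)²/R:
  P_R1 = (5 - 0.07874)²/1500 = 0.01615 W
  P_R2 = (0.07874 - 0)²/24 = 0.0002583 W
P_total = P_R1 + P_R2 = 0.0164 W

Final answer: 0.0164 W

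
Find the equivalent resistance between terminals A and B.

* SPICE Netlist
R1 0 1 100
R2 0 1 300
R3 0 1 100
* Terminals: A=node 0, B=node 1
Reduce the network between node 0 (A) and node 1 (B) by series/parallel combination:
  Rp1 = R1 ‖ R2 ‖ R3 (parallel, all between nodes 0 and 1) = 1/(1/100 + 1/300 + 1/100) = 42.86 Ω
R_eq = 42.86 Ω

Final answer: 42.86 Ω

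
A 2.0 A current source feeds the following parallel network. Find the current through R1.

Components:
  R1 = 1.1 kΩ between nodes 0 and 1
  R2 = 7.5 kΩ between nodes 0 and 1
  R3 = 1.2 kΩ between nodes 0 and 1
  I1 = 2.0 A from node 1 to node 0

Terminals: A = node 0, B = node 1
All resistors sit directly between nodes 0 and 1, so they are in parallel and share one voltage V; the full source current 2 A splits among them.
1/R_par = 1/1100 + 1/7500 + 1/1200 = 0.001876 S  =>  R_par = 533.1 Ω
V = I × R_par = 2 × 533.1 = 1066 V
I_R1 = V/R1 = 1066/1100 = 0.9693 A

Final answer: 0.9693 A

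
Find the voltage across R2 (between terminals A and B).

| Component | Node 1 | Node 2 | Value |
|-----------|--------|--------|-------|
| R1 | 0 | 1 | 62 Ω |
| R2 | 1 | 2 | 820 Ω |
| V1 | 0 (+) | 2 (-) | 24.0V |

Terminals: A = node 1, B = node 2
R1 and R2 are in series across V1 (node 0 → node 1 → node 2), and the output A–B is taken across R2, so this is a voltage divider.
Series current: I = V1/(R1 + R2) = 24/(62 + 820) = 24/882 = 0.02721 A
V_R2 = I × R2 = V1 × R2/(R1 + R2) = 24 × 820/882 = 22.31 V

Final answer: 22.31 V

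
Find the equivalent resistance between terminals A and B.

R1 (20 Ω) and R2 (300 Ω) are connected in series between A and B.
Reduce the network between node 0 (A) and node 2 (B) by series/parallel combination:
  Rs1 = R1 + R2 (series, joined only at node 1) = 20 + 300 = 320 Ω
R_eq = 320 Ω

Final answer: 320 Ω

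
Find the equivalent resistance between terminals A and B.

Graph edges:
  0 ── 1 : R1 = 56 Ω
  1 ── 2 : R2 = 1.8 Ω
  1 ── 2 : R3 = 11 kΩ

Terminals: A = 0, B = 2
Reduce the network between node 0 (A) and node 2 (B) by series/parallel combination:
  Rp1 = R2 ‖ R3 (parallel, both between nodes 1 and 2) = 1/(1/1.8 + 1/11000) = 1.8 Ω
  Rs1 = R1 + Rp1 (series, joined only at node 1) = 56 + 1.8 = 57.8 Ω
R_eq = 57.8 Ω

Final answer: 57.8 Ω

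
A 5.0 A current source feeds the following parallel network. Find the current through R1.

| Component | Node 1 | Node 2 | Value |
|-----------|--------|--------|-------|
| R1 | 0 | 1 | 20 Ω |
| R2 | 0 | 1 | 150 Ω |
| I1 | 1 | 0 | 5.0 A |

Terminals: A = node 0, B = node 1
All resistors sit directly between nodes 0 and 1, so they are in parallel and share one voltage V; the full source current 5 A splits among them.
1/R_par = 1/20 + 1/150 = 0.05667 S  =>  R_par = 17.65 Ω
V = I × R_par = 5 × 17.65 = 88.24 V
I_R1 = V/R1 = 88.24/20 = 4.412 A

Final answer: 4.412 A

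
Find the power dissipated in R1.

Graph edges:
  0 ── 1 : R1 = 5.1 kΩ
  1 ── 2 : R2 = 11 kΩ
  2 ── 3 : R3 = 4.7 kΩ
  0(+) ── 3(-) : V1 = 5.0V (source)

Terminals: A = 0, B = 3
Nodal analysis, taking node 3 as the 0 V reference.
Source V1 fixes V_0 = 5 V.
KCL at each unknown node (sum of currents leaving = 0; resistances in Ω):
  Node 1: (V_1 - 5)/5100 + (V_1 - V_2)/11000 = 0
  Node 2: (V_2 - V_1)/11000 + (V_2 - 0)/4700 = 0
Collecting terms (coefficients in siemens):
  0.000287·V_1 - 0.00009091·V_2 = 0.0009804
  0.0003037·V_2 - 0.00009091·V_1 = 0
Determinant D = (0.000287)(0.0003037) - (-0.00009091)(-0.00009091) = 0.00000007889
V_1 = [(0.0009804)(0.0003037) - (-0.00009091)(0)]/D = 3.774 V
V_2 = [(0.000287)(0) - (0.0009804)(-0.00009091)]/D = 1.13 V
I_R1 = (V_0 - V_1)/R1 = (5 - 3.774)/5100 = 0.0002404 A
P_R1 = I_R1² × R1 = (0.0002404)² × 5100 = 0.0002947 W

Final answer: 0.0002947 W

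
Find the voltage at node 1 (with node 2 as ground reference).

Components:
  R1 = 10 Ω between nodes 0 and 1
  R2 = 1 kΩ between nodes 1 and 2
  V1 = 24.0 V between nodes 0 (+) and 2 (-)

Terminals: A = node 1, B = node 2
Nodal analysis, taking node 2 as the 0 V reference.
Source V1 fixes V_0 = 24 V.
KCL at each unknown node (sum of currents leaving = 0; resistances in Ω):
  Node 1: (V_1 - 24)/10 + (V_1 - 0)/1000 = 0
Collecting terms: 0.101 × V_1 = 2.4  =>  V_1 = 23.76 V
The requested potential is V_1 = 23.76 V.

Final answer: V_1 = 23.76 V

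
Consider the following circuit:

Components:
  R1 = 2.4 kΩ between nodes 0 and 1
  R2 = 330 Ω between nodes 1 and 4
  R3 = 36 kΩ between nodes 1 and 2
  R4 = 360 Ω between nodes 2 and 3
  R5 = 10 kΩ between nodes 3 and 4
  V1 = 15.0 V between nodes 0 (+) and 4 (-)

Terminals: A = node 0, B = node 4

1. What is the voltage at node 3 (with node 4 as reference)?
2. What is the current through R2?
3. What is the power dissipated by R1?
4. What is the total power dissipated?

Nodal analysis, taking node 4 as the 0 V reference.
Source V1 fixes V_0 = 15 V.
KCL at each unknown node (sum of currents leaving = 0; resistances in Ω):
  Node 1: (V_1 - 15)/2400 + (V_1 - 0)/330 + (V_1 - V_2)/36000 = 0
  Node 2: (V_2 - V_1)/36000 + (V_2 - V_3)/360 = 0
  Node 3: (V_3 - V_2)/360 + (V_3 - 0)/10000 = 0
Collecting terms (coefficients in siemens):
  0.003475·V_1 - 0.00002778·V_2 = 0.00625
  0.002806·V_2 - 0.00002778·V_1 - 0.002778·V_3 = 0
  0.002878·V_3 - 0.002778·V_2 = 0
Solving these 3 simultaneous equations (Gaussian elimination) gives:
  V_1 = 1.802 V, V_2 = 0.4027 V, V_3 = 0.3887 V
Part 1:
  Read off the nodal solution: V_3 = 0.3887 V
Part 2:
  I_R2 = (V_1 - V_4)/R2 = (1.802 - 0)/330 = 0.00546 A
  Magnitude: I_R2 = 0.00546 A
Part 3:
  I_R1 = (V_0 - V_1)/R1 = (15 - 1.802)/2400 = 0.005499 A
  P_R1 = I_R1² × R1 = (0.005499)² × 2400 = 0.07258 W
Part 4:
  Power in each resistor, P = (ΔV)²/R:
    P_R1 = (15 - 1.802)²/2400 = 0.07258 W
    P_R2 = (1.802 - 0)²/330 = 0.009839 W
    P_R3 = (1.802 - 0.4027)²/36000 = 0.00005439 W
    P_R4 = (0.4027 - 0.3887)²/360 = 0.0000005439 W
    P_R5 = (0.3887 - 0)²/10000 = 0.00001511 W
  P_total = P_R1 + P_R2 + P_R3 + P_R4 + P_R5 = 0.08249 W

Final answers:
1. V_3 = 0.3887 V
2. I_R2 = 0.00546 A
3. P_R1 = 0.07258 W
4. P_total = 0.08249 W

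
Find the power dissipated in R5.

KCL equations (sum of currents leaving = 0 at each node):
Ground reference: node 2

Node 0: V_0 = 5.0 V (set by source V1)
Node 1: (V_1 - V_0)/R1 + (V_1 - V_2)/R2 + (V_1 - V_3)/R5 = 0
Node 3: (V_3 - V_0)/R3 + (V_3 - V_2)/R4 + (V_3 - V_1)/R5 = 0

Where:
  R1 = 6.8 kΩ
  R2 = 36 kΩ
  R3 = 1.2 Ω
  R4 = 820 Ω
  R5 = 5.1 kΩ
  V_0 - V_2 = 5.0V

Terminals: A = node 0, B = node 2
Nodal analysis, taking node 2 as the 0 V reference.
Source V1 fixes V_0 = 5 V.
KCL at each unknown node (sum of currents leaving = 0; resistances in Ω):
  Node 1: (V_1 - 5)/6800 + (V_1 - 0)/36000 + (V_1 - V_3)/5100 = 0
  Node 3: (V_3 - 5)/1.2 + (V_3 - 0)/820 + (V_3 - V_1)/5100 = 0
Collecting terms (coefficients in siemens):
  0.0003709·V_1 - 0.0001961·V_3 = 0.0007353
  0.8347·V_3 - 0.0001961·V_1 = 4.167
Determinant D = (0.0003709)(0.8347) - (-0.0001961)(-0.0001961) = 0.0003096
V_1 = [(0.0007353)(0.8347) - (-0.0001961)(4.167)]/D = 4.622 V
V_3 = [(0.0003709)(4.167) - (0.0007353)(-0.0001961)]/D = 4.993 V
I_R5 = (V_1 - V_3)/R5 = (4.622 - 4.993)/5100 = -0.00007274 A
P_R5 = I_R5² × R5 = (-0.00007274)² × 5100 = 0.00002698 W

Final answer: 2.698e-05 W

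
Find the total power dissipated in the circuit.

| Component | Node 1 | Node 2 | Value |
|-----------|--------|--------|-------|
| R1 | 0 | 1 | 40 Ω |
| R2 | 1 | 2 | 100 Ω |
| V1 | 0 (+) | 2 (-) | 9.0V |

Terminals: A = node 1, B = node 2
Nodal analysis, taking node 2 as the 0 V reference.
Source V1 fixes V_0 = 9 V.
KCL at each unknown node (sum of currents leaving = 0; resistances in Ω):
  Node 1: (V_1 - 9)/40 + (V_1 - 0)/100 = 0
Collecting terms: 0.035 × V_1 = 0.225  =>  V_1 = 6.429 V
Power in each resistor, P = (ΔV)²/R:
  P_R1 = (9 - 6.429)²/40 = 0.1653 W
  P_R2 = (6.429 - 0)²/100 = 0.4133 W
P_total = P_R1 + P_R2 = 0.5786 W

Final answer: 0.5786 W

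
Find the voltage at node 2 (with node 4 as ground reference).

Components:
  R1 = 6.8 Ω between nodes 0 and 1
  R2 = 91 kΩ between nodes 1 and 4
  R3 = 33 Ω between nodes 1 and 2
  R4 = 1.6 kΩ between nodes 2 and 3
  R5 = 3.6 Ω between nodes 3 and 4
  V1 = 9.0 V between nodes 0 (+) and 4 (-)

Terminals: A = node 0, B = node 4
Nodal analysis, taking node 4 as the 0 V reference.
Source V1 fixes V_0 = 9 V.
KCL at each unknown node (sum of currents leaving = 0; resistances in Ω):
  Node 1: (V_1 - 9)/6.8 + (V_1 - 0)/91000 + (V_1 - V_2)/33 = 0
  Node 2: (V_2 - V_1)/33 + (V_2 - V_3)/1600 = 0
  Node 3: (V_3 - V_2)/1600 + (V_3 - 0)/3.6 = 0
Collecting terms (coefficients in siemens):
  0.1774·V_1 - 0.0303·V_2 = 1.324
  0.03093·V_2 - 0.0303·V_1 - 0.000625·V_3 = 0
  0.2784·V_3 - 0.000625·V_2 = 0
Solving these 3 simultaneous equations (Gaussian elimination) gives:
  V_1 = 8.962 V, V_2 = 8.781 V, V_3 = 0.01971 V
The requested potential is V_2 = 8.781 V.

Final answer: V_2 = 8.781 V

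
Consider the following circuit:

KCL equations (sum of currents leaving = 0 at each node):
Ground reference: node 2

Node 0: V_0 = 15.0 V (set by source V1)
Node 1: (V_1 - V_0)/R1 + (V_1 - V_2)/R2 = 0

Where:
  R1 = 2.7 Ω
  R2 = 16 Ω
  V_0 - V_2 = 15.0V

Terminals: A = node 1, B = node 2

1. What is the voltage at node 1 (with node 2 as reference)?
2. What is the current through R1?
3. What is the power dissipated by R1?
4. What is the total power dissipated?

Nodal analysis, taking node 2 as the 0 V reference.
Source V1 fixes V_0 = 15 V.
KCL at each unknown node (sum of currents leaving = 0; resistances in Ω):
  Node 1: (V_1 - 15)/2.7 + (V_1 - 0)/16 = 0
Collecting terms: 0.4329 × V_1 = 5.556  =>  V_1 = 12.83 V
Part 1:
  Read off the nodal solution: V_1 = 12.83 V
Part 2:
  I_R1 = (V_0 - V_1)/R1 = (15 - 12.83)/2.7 = 0.8021 A
  Magnitude: I_R1 = 0.8021 A
Part 3:
  I_R1 = (V_0 - V_1)/R1 = (15 - 12.83)/2.7 = 0.8021 A
  P_R1 = I_R1² × R1 = (0.8021)² × 2.7 = 1.737 W
Part 4:
  Power in each resistor, P = (ΔV)²/R:
    P_R1 = (15 - 12.83)²/2.7 = 1.737 W
    P_R2 = (12.83 - 0)²/16 = 10.29 W
  P_total = P_R1 + P_R2 = 12.03 W

Final answers:
1. V_1 = 12.83 V
2. I_R1 = 0.8021 A
3. P_R1 = 1.737 W
4. P_total = 12.03 W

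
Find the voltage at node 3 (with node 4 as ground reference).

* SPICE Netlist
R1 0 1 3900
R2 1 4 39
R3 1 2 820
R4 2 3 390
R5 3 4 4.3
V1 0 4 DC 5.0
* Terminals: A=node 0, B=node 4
Nodal analysis, taking node 4 as the 0 V reference.
Source V1 fixes V_0 = 5 V.
KCL at each unknown node (sum of currents leaving = 0; resistances in Ω):
  Node 1: (V_1 - 5)/3900 + (V_1 - 0)/39 + (V_1 - V_2)/820 = 0
  Node 2: (V_2 - V_1)/820 + (V_2 - V_3)/390 = 0
  Node 3: (V_3 - V_2)/390 + (V_3 - 0)/4.3 = 0
Collecting terms (coefficients in siemens):
  0.02712·V_1 - 0.00122·V_2 = 0.001282
  0.003784·V_2 - 0.00122·V_1 - 0.002564·V_3 = 0
  0.2351·V_3 - 0.002564·V_2 = 0
Solving these 3 simultaneous equations (Gaussian elimination) gives:
  V_1 = 0.04798 V, V_2 = 0.01558 V, V_3 = 0.0001699 V
The requested potential is V_3 = 0.0001699 V.

Final answer: V_3 = 0.0001699 V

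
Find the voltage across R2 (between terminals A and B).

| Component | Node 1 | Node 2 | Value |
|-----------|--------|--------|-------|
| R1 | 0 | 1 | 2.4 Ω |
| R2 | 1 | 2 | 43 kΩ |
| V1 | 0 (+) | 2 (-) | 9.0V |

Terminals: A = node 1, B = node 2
R1 and R2 are in series across V1 (node 0 → node 1 → node 2), and the output A–B is taken across R2, so this is a voltage divider.
Series current: I = V1/(R1 + R2) = 9/(2.4 + 43000) = 9/43000 = 0.0002093 A
V_R2 = I × R2 = V1 × R2/(R1 + R2) = 9 × 43000/43000 = 8.999 V

Final answer: 8.999 V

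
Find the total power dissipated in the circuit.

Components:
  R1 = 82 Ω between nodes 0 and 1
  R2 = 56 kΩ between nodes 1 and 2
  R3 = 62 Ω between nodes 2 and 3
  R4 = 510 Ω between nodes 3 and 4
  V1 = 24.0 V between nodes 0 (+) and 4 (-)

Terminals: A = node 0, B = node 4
Nodal analysis, taking node 4 as the 0 V reference.
Source V1 fixes V_0 = 24 V.
KCL at each unknown node (sum of currents leaving = 0; resistances in Ω):
  Node 1: (V_1 - 24)/82 + (V_1 - V_2)/56000 = 0
  Node 2: (V_2 - V_1)/56000 + (V_2 - V_3)/62 = 0
  Node 3: (V_3 - V_2)/62 + (V_3 - 0)/510 = 0
Collecting terms (coefficients in siemens):
  0.01221·V_1 - 0.00001786·V_2 = 0.2927
  0.01615·V_2 - 0.00001786·V_1 - 0.01613·V_3 = 0
  0.01809·V_3 - 0.01613·V_2 = 0
Solving these 3 simultaneous equations (Gaussian elimination) gives:
  V_1 = 23.97 V, V_2 = 0.2423 V, V_3 = 0.216 V
Power in each resistor, P = (ΔV)²/R:
  P_R1 = (24 - 23.97)²/82 = 0.00001472 W
  P_R2 = (23.97 - 0.2423)²/56000 = 0.01005 W
  P_R3 = (0.2423 - 0.216)²/62 = 0.00001113 W
  P_R4 = (0.216 - 0)²/510 = 0.00009152 W
P_total = P_R1 + P_R2 + P_R3 + P_R4 = 0.01017 W

Final answer: 0.01017 W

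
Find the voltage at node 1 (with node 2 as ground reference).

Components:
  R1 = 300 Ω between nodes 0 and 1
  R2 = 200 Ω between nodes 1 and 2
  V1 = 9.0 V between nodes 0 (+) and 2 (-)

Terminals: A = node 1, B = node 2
Nodal analysis, taking node 2 as the 0 V reference.
Source V1 fixes V_0 = 9 V.
KCL at each unknown node (sum of currents leaving = 0; resistances in Ω):
  Node 1: (V_1 - 9)/300 + (V_1 - 0)/200 = 0
Collecting terms: 0.008333 × V_1 = 0.03  =>  V_1 = 3.6 V
The requested potential is V_1 = 3.6 V.

Final answer: V_1 = 3.6 V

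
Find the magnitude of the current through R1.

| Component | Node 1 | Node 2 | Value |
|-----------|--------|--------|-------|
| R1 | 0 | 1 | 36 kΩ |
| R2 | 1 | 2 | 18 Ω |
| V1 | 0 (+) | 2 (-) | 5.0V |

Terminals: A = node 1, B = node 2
Nodal analysis, taking node 2 as the 0 V reference.
Source V1 fixes V_0 = 5 V.
KCL at each unknown node (sum of currents leaving = 0; resistances in Ω):
  Node 1: (V_1 - 5)/36000 + (V_1 - 0)/18 = 0
Collecting terms: 0.05558 × V_1 = 0.0001389  =>  V_1 = 0.002499 V
I_R1 = (V_0 - V_1)/R1 = (5 - 0.002499)/36000 = 0.0001388 A
|I_R1| = 0.0001388 A

Final answer: |I_R1| = 0.0001388 A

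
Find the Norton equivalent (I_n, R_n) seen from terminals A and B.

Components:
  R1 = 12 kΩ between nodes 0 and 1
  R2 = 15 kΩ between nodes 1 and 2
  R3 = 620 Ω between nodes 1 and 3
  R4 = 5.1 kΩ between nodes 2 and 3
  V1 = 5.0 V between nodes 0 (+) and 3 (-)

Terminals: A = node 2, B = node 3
Find the Thévenin equivalent first; then I_n = V_th/R_th and R_n = R_th.
Step 1 — V_th is the open-circuit voltage V_A - V_B (nothing connected across the terminals).
Nodal analysis, taking node 3 as the 0 V reference.
Source V1 fixes V_0 = 5 V.
KCL at each unknown node (sum of currents leaving = 0; resistances in Ω):
  Node 1: (V_1 - 5)/12000 + (V_1 - V_2)/15000 + (V_1 - 0)/620 = 0
  Node 2: (V_2 - V_1)/15000 + (V_2 - 0)/5100 = 0
Collecting terms (coefficients in siemens):
  0.001763·V_1 - 0.00006667·V_2 = 0.0004167
  0.0002627·V_2 - 0.00006667·V_1 = 0
Determinant D = (0.001763)(0.0002627) - (-0.00006667)(-0.00006667) = 0.0000004587
V_1 = [(0.0004167)(0.0002627) - (-0.00006667)(0)]/D = 0.2386 V
V_2 = [(0.001763)(0) - (0.0004167)(-0.00006667)]/D = 0.06055 V
V_th = V_2 - V_3 = 0.06055 - 0 = 0.06055 V
Step 2 — R_th: zero the source — replace V1 by a short circuit (node 3 merges into node 0) — and find the resistance seen between A (node 2) and B (node 0).
Reduce the network between node 2 (A) and node 0 (B) by series/parallel combination:
  Rp1 = R1 ‖ R3 (parallel, both between nodes 0 and 1) = 1/(1/12000 + 1/620) = 589.5 Ω
  Rs1 = R2 + Rp1 (series, joined only at node 1) = 15000 + 589.5 = 15590 Ω
  Rp2 = R4 ‖ Rs1 (parallel, both between nodes 0 and 2) = 1/(1/5100 + 1/15590) = 3843 Ω
R_th = 3.843 kΩ
I_n = V_th/R_th = 0.06055/3843 = 0.00001576 A, and R_n = R_th = 3.843 kΩ

Final answer: I_n = 1.576e-05 A, R_n = 3.843 kΩ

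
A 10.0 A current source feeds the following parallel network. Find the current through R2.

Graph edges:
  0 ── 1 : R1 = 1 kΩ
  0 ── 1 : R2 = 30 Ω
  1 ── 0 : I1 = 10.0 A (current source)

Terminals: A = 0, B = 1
All resistors sit directly between nodes 0 and 1, so they are in parallel and share one voltage V; the full source current 10 A splits among them.
1/R_par = 1/1000 + 1/30 = 0.03433 S  =>  R_par = 29.13 Ω
V = I × R_par = 10 × 29.13 = 291.3 V
I_R2 = V/R2 = 291.3/30 = 9.709 A

Final answer: 9.709 A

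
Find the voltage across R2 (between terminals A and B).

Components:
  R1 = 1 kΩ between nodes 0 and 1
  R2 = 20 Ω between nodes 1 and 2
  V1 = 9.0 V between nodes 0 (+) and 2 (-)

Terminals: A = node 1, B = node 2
R1 and R2 are in series across V1 (node 0 → node 1 → node 2), and the output A–B is taken across R2, so this is a voltage divider.
Series current: I = V1/(R1 + R2) = 9/(1000 + 20) = 9/1020 = 0.008824 A
V_R2 = I × R2 = V1 × R2/(R1 + R2) = 9 × 20/1020 = 0.1765 V

Final answer: 0.1765 V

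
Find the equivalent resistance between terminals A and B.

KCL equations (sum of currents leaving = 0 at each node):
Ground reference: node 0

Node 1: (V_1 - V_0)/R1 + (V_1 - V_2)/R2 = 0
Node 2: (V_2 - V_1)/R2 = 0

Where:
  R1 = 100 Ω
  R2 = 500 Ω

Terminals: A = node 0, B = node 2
Reduce the network between node 0 (A) and node 2 (B) by series/parallel combination:
  Rs1 = R1 + R2 (series, joined only at node 1) = 100 + 500 = 600 Ω
R_eq = 600 Ω

Final answer: 600 Ω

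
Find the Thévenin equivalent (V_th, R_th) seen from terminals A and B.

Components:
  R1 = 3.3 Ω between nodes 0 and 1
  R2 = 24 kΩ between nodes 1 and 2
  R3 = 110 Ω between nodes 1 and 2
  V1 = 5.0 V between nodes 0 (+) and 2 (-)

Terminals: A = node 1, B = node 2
Step 1 — V_th is the open-circuit voltage V_A - V_B (nothing connected across the terminals).
Nodal analysis, taking node 2 as the 0 V reference.
Source V1 fixes V_0 = 5 V.
KCL at each unknown node (sum of currents leaving = 0; resistances in Ω):
  Node 1: (V_1 - 5)/3.3 + (V_1 - 0)/24000 + (V_1 - 0)/110 = 0
Collecting terms: 0.3122 × V_1 = 1.515  =>  V_1 = 4.854 V
V_th = V_1 - V_2 = 4.854 - 0 = 4.854 V
Step 2 — R_th: zero the source — replace V1 by a short circuit (node 2 merges into node 0) — and find the resistance seen between A (node 1) and B (node 0).
Reduce the network between node 1 (A) and node 0 (B) by series/parallel combination:
  Rp1 = R1 ‖ R2 ‖ R3 (parallel, all between nodes 0 and 1) = 1/(1/3.3 + 1/24000 + 1/110) = 3.203 Ω
R_th = 3.203 Ω

Final answer: V_th = 4.854 V, R_th = 3.203 Ω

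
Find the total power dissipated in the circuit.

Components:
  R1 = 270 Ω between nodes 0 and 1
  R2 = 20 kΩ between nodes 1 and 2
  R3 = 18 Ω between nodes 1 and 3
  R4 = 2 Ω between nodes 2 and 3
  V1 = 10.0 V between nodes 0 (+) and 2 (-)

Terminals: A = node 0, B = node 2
Nodal analysis, taking node 2 as the 0 V reference.
Source V1 fixes V_0 = 10 V.
KCL at each unknown node (sum of currents leaving = 0; resistances in Ω):
  Node 1: (V_1 - 10)/270 + (V_1 - 0)/20000 + (V_1 - V_3)/18 = 0
  Node 3: (V_3 - V_1)/18 + (V_3 - 0)/2 = 0
Collecting terms (coefficients in siemens):
  0.05931·V_1 - 0.05556·V_3 = 0.03704
  0.5556·V_3 - 0.05556·V_1 = 0
Determinant D = (0.05931)(0.5556) - (-0.05556)(-0.05556) = 0.02986
V_1 = [(0.03704)(0.5556) - (-0.05556)(0)]/D = 0.689 V
V_3 = [(0.05931)(0) - (0.03704)(-0.05556)]/D = 0.0689 V
Power in each resistor, P = (ΔV)²/R:
  P_R1 = (10 - 0.689)²/270 = 0.3211 W
  P_R2 = (0.689 - 0)²/20000 = 0.00002374 W
  P_R3 = (0.689 - 0.0689)²/18 = 0.02136 W
  P_R4 = (0 - 0.0689)²/2 = 0.002374 W
P_total = P_R1 + P_R2 + P_R3 + P_R4 = 0.3449 W

Final answer: 0.3449 W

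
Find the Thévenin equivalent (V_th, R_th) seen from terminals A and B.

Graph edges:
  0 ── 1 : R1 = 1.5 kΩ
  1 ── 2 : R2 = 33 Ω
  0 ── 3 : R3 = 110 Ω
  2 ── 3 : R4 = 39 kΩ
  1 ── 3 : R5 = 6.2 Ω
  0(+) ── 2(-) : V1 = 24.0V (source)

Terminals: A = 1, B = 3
Step 1 — V_th is the open-circuit voltage V_A - V_B (nothing connected across the terminals).
Nodal analysis, taking node 2 as the 0 V reference.
Source V1 fixes V_0 = 24 V.
KCL at each unknown node (sum of currents leaving = 0; resistances in Ω):
  Node 1: (V_1 - 24)/1500 + (V_1 - 0)/33 + (V_1 - V_3)/6.2 = 0
  Node 3: (V_3 - 24)/110 + (V_3 - 0)/39000 + (V_3 - V_1)/6.2 = 0
Collecting terms (coefficients in siemens):
  0.1923·V_1 - 0.1613·V_3 = 0.016
  0.1704·V_3 - 0.1613·V_1 = 0.2182
Determinant D = (0.1923)(0.1704) - (-0.1613)(-0.1613) = 0.006748
V_1 = [(0.016)(0.1704) - (-0.1613)(0.2182)]/D = 5.619 V
V_3 = [(0.1923)(0.2182) - (0.016)(-0.1613)]/D = 6.599 V
V_th = V_1 - V_3 = 5.619 - 6.599 = -0.9797 V
Step 2 — R_th: zero the source — replace V1 by a short circuit (node 2 merges into node 0) — and find the resistance seen between A (node 1) and B (node 3).
Reduce the network between node 1 (A) and node 3 (B) by series/parallel combination:
  Rp1 = R1 ‖ R2 (parallel, both between nodes 0 and 1) = 1/(1/1500 + 1/33) = 32.29 Ω
  Rp2 = R3 ‖ R4 (parallel, both between nodes 0 and 3) = 1/(1/110 + 1/39000) = 109.7 Ω
  Rs1 = Rp1 + Rp2 (series, joined only at node 0) = 32.29 + 109.7 = 142 Ω
  Rp3 = R5 ‖ Rs1 (parallel, both between nodes 1 and 3) = 1/(1/6.2 + 1/142) = 5.941 Ω
R_th = 5.941 Ω

Final answer: V_th = -0.9797 V, R_th = 5.941 Ω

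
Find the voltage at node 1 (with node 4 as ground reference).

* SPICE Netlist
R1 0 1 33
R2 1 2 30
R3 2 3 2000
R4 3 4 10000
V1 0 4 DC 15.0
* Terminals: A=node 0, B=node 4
Nodal analysis, taking node 4 as the 0 V reference.
Source V1 fixes V_0 = 15 V.
KCL at each unknown node (sum of currents leaving = 0; resistances in Ω):
  Node 1: (V_1 - 15)/33 + (V_1 - V_2)/30 = 0
  Node 2: (V_2 - V_1)/30 + (V_2 - V_3)/2000 = 0
  Node 3: (V_3 - V_2)/2000 + (V_3 - 0)/10000 = 0
Collecting terms (coefficients in siemens):
  0.06364·V_1 - 0.03333·V_2 = 0.4545
  0.03383·V_2 - 0.03333·V_1 - 0.0005·V_3 = 0
  0.0006·V_3 - 0.0005·V_2 = 0
Solving these 3 simultaneous equations (Gaussian elimination) gives:
  V_1 = 14.96 V, V_2 = 14.92 V, V_3 = 12.43 V
The requested potential is V_1 = 14.96 V.

Final answer: V_1 = 14.96 V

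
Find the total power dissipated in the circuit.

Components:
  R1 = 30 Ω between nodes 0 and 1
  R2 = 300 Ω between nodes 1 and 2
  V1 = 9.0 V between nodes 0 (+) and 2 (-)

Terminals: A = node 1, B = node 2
Nodal analysis, taking node 2 as the 0 V reference.
Source V1 fixes V_0 = 9 V.
KCL at each unknown node (sum of currents leaving = 0; resistances in Ω):
  Node 1: (V_1 - 9)/30 + (V_1 - 0)/300 = 0
Collecting terms: 0.03667 × V_1 = 0.3  =>  V_1 = 8.182 V
Power in each resistor, P = (ΔV)²/R:
  P_R1 = (9 - 8.182)²/30 = 0.02231 W
  P_R2 = (8.182 - 0)²/300 = 0.2231 W
P_total = P_R1 + P_R2 = 0.2455 W

Final answer: 0.2455 W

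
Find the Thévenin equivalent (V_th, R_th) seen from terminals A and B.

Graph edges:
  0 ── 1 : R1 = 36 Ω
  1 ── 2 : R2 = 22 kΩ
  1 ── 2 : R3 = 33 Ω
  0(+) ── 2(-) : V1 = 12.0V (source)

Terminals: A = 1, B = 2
Step 1 — V_th is the open-circuit voltage V_A - V_B (nothing connected across the terminals).
Nodal analysis, taking node 2 as the 0 V reference.
Source V1 fixes V_0 = 12 V.
KCL at each unknown node (sum of currents leaving = 0; resistances in Ω):
  Node 1: (V_1 - 12)/36 + (V_1 - 0)/22000 + (V_1 - 0)/33 = 0
Collecting terms: 0.05813 × V_1 = 0.3333  =>  V_1 = 5.735 V
V_th = V_1 - V_2 = 5.735 - 0 = 5.735 V
Step 2 — R_th: zero the source — replace V1 by a short circuit (node 2 merges into node 0) — and find the resistance seen between A (node 1) and B (node 0).
Reduce the network between node 1 (A) and node 0 (B) by series/parallel combination:
  Rp1 = R1 ‖ R2 ‖ R3 (parallel, all between nodes 0 and 1) = 1/(1/36 + 1/22000 + 1/33) = 17.2 Ω
R_th = 17.2 Ω

Final answer: V_th = 5.735 V, R_th = 17.2 Ω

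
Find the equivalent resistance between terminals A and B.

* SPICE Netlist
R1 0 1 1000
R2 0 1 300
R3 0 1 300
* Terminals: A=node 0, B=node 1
Reduce the network between node 0 (A) and node 1 (B) by series/parallel combination:
  Rp1 = R1 ‖ R2 ‖ R3 (parallel, all between nodes 0 and 1) = 1/(1/1000 + 1/300 + 1/300) = 130.4 Ω
R_eq = 130.4 Ω

Final answer: 130.4 Ω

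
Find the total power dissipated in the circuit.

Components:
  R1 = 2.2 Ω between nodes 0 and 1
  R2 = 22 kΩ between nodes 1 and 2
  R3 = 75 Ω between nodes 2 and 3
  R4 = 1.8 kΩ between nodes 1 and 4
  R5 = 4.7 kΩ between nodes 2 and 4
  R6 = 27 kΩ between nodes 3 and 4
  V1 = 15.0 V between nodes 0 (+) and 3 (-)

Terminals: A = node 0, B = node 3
Nodal analysis, taking node 3 as the 0 V reference.
Source V1 fixes V_0 = 15 V.
KCL at each unknown node (sum of currents leaving = 0; resistances in Ω):
  Node 1: (V_1 - 15)/2.2 + (V_1 - V_2)/22000 + (V_1 - V_4)/1800 = 0
  Node 2: (V_2 - V_1)/22000 + (V_2 - 0)/75 + (V_2 - V_4)/4700 = 0
  Node 4: (V_4 - V_1)/1800 + (V_4 - V_2)/4700 + (V_4 - 0)/27000 = 0
Collecting terms (coefficients in siemens):
  0.4551·V_1 - 0.00004545·V_2 - 0.0005556·V_4 = 6.818
  0.01359·V_2 - 0.00004545·V_1 - 0.0002128·V_4 = 0
  0.0008054·V_4 - 0.0005556·V_1 - 0.0002128·V_2 = 0
Solving these 3 simultaneous equations (Gaussian elimination) gives:
  V_1 = 14.99 V, V_2 = 0.2129 V, V_4 = 10.4 V
Power in each resistor, P = (ΔV)²/R:
  P_R1 = (15 - 14.99)²/2.2 = 0.00002287 W
  P_R2 = (14.99 - 0.2129)²/22000 = 0.009929 W
  P_R3 = (0.2129 - 0)²/75 = 0.0006045 W
  P_R4 = (14.99 - 10.4)²/1800 = 0.01173 W
  P_R5 = (0.2129 - 10.4)²/4700 = 0.02207 W
  P_R6 = (0 - 10.4)²/27000 = 0.004005 W
P_total = P_R1 + P_R2 + P_R3 + P_R4 + P_R5 + P_R6 = 0.04836 W

Final answer: 0.04836 W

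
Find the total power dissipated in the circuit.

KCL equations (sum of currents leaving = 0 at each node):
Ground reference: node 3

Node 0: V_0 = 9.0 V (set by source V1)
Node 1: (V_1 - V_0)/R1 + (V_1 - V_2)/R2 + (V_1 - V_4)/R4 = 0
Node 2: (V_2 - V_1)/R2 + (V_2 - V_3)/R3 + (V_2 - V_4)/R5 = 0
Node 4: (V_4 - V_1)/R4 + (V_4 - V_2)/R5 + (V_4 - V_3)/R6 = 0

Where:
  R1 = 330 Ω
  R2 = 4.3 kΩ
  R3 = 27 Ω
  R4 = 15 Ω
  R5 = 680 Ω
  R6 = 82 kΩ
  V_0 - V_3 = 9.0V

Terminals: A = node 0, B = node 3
Nodal analysis, taking node 3 as the 0 V reference.
Source V1 fixes V_0 = 9 V.
KCL at each unknown node (sum of currents leaving = 0; resistances in Ω):
  Node 1: (V_1 - 9)/330 + (V_1 - V_2)/4300 + (V_1 - V_4)/15 = 0
  Node 2: (V_2 - V_1)/4300 + (V_2 - 0)/27 + (V_2 - V_4)/680 = 0
  Node 4: (V_4 - V_1)/15 + (V_4 - V_2)/680 + (V_4 - 0)/82000 = 0
Collecting terms (coefficients in siemens):
  0.06993·V_1 - 0.0002326·V_2 - 0.06667·V_4 = 0.02727
  0.03874·V_2 - 0.0002326·V_1 - 0.001471·V_4 = 0
  0.06815·V_4 - 0.06667·V_1 - 0.001471·V_2 = 0
Solving these 3 simultaneous equations (Gaussian elimination) gives:
  V_1 = 5.876 V, V_2 = 0.2537 V, V_4 = 5.754 V
Power in each resistor, P = (ΔV)²/R:
  P_R1 = (9 - 5.876)²/330 = 0.02957 W
  P_R2 = (5.876 - 0.2537)²/4300 = 0.007352 W
  P_R3 = (0.2537 - 0)²/27 = 0.002384 W
  P_R4 = (5.876 - 5.754)²/15 = 0.0009984 W
  P_R5 = (0.2537 - 5.754)²/680 = 0.04449 W
  P_R6 = (0 - 5.754)²/82000 = 0.0004037 W
P_total = P_R1 + P_R2 + P_R3 + P_R4 + P_R5 + P_R6 = 0.0852 W

Final answer: 0.0852 W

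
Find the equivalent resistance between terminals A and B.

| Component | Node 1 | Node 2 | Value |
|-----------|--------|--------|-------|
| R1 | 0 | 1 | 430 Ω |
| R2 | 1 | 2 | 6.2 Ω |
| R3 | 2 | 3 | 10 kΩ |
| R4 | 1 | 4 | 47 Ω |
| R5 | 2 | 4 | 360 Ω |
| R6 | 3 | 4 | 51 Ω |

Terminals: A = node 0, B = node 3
The network is not a plain series/parallel combination. Inject a 1 A test current into terminal A (node 0) and return it from terminal B (node 3); then R_eq = V_A / (1 A).
Nodal analysis, taking node 3 as the 0 V reference.
Current source I_test pushes 1 A into node 0 and draws it out of node 3.
KCL at each unknown node (sum of currents leaving = 0; resistances in Ω):
  Node 0: (V_0 - V_1)/430 - 1 = 0
  Node 1: (V_1 - V_0)/430 + (V_1 - V_2)/6.2 + (V_1 - V_4)/47 = 0
  Node 2: (V_2 - V_1)/6.2 + (V_2 - 0)/10000 + (V_2 - V_4)/360 = 0
  Node 4: (V_4 - V_1)/47 + (V_4 - V_2)/360 + (V_4 - 0)/51 = 0
Collecting terms (coefficients in siemens):
  0.002326·V_0 - 0.002326·V_1 = 1
  0.1849·V_1 - 0.002326·V_0 - 0.1613·V_2 - 0.02128·V_4 = 0
  0.1642·V_2 - 0.1613·V_1 - 0.002778·V_4 = 0
  0.04366·V_4 - 0.02128·V_1 - 0.002778·V_2 = 0
Solving these 4 simultaneous equations (Gaussian elimination) gives:
  V_0 = 521.8 V, V_1 = 91.82 V, V_2 = 91.06 V, V_4 = 50.54 V
R_eq = V_0 / 1 A = 521.8 Ω

Final answer: 521.8 Ω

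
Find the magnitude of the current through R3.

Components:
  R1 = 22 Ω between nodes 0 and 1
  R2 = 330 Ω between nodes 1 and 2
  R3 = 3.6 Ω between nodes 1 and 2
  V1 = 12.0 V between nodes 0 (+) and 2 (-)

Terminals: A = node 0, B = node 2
Nodal analysis, taking node 2 as the 0 V reference.
Source V1 fixes V_0 = 12 V.
KCL at each unknown node (sum of currents leaving = 0; resistances in Ω):
  Node 1: (V_1 - 12)/22 + (V_1 - 0)/330 + (V_1 - 0)/3.6 = 0
Collecting terms: 0.3263 × V_1 = 0.5455  =>  V_1 = 1.672 V
I_R3 = (V_1 - V_2)/R3 = (1.672 - 0)/3.6 = 0.4644 A
|I_R3| = 0.4644 A

Final answer: |I_R3| = 0.4644 A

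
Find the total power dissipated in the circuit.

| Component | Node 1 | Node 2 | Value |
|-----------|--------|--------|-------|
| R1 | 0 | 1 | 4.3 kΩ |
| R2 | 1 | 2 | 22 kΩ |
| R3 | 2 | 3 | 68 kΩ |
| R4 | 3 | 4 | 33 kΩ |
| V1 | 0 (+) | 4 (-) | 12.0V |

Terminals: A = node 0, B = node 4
Nodal analysis, taking node 4 as the 0 V reference.
Source V1 fixes V_0 = 12 V.
KCL at each unknown node (sum of currents leaving = 0; resistances in Ω):
  Node 1: (V_1 - 12)/4300 + (V_1 - V_2)/22000 = 0
  Node 2: (V_2 - V_1)/22000 + (V_2 - V_3)/68000 = 0
  Node 3: (V_3 - V_2)/68000 + (V_3 - 0)/33000 = 0
Collecting terms (coefficients in siemens):
  0.000278·V_1 - 0.00004545·V_2 = 0.002791
  0.00006016·V_2 - 0.00004545·V_1 - 0.00001471·V_3 = 0
  0.00004501·V_3 - 0.00001471·V_2 = 0
Solving these 3 simultaneous equations (Gaussian elimination) gives:
  V_1 = 11.59 V, V_2 = 9.521 V, V_3 = 3.111 V
Power in each resistor, P = (ΔV)²/R:
  P_R1 = (12 - 11.59)²/4300 = 0.00003821 W
  P_R2 = (11.59 - 9.521)²/22000 = 0.0001955 W
  P_R3 = (9.521 - 3.111)²/68000 = 0.0006042 W
  P_R4 = (3.111 - 0)²/33000 = 0.0002932 W
P_total = P_R1 + P_R2 + P_R3 + P_R4 = 0.001131 W

Final answer: 0.001131 W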